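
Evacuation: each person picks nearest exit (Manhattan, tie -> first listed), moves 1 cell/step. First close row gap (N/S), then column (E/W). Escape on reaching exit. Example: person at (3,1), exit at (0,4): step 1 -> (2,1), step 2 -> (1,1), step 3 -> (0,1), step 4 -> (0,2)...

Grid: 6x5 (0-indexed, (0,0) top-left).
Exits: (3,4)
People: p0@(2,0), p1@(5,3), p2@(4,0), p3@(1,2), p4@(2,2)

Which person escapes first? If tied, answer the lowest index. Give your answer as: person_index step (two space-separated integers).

Answer: 1 3

Derivation:
Step 1: p0:(2,0)->(3,0) | p1:(5,3)->(4,3) | p2:(4,0)->(3,0) | p3:(1,2)->(2,2) | p4:(2,2)->(3,2)
Step 2: p0:(3,0)->(3,1) | p1:(4,3)->(3,3) | p2:(3,0)->(3,1) | p3:(2,2)->(3,2) | p4:(3,2)->(3,3)
Step 3: p0:(3,1)->(3,2) | p1:(3,3)->(3,4)->EXIT | p2:(3,1)->(3,2) | p3:(3,2)->(3,3) | p4:(3,3)->(3,4)->EXIT
Step 4: p0:(3,2)->(3,3) | p1:escaped | p2:(3,2)->(3,3) | p3:(3,3)->(3,4)->EXIT | p4:escaped
Step 5: p0:(3,3)->(3,4)->EXIT | p1:escaped | p2:(3,3)->(3,4)->EXIT | p3:escaped | p4:escaped
Exit steps: [5, 3, 5, 4, 3]
First to escape: p1 at step 3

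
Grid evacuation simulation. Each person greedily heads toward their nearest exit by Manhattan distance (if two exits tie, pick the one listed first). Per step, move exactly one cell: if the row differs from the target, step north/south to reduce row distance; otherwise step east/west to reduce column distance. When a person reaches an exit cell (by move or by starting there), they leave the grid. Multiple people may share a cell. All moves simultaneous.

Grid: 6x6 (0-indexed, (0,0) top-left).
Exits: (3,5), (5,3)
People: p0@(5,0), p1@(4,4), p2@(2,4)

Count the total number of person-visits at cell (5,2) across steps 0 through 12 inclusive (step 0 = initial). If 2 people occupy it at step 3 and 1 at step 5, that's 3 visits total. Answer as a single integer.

Answer: 1

Derivation:
Step 0: p0@(5,0) p1@(4,4) p2@(2,4) -> at (5,2): 0 [-], cum=0
Step 1: p0@(5,1) p1@(3,4) p2@(3,4) -> at (5,2): 0 [-], cum=0
Step 2: p0@(5,2) p1@ESC p2@ESC -> at (5,2): 1 [p0], cum=1
Step 3: p0@ESC p1@ESC p2@ESC -> at (5,2): 0 [-], cum=1
Total visits = 1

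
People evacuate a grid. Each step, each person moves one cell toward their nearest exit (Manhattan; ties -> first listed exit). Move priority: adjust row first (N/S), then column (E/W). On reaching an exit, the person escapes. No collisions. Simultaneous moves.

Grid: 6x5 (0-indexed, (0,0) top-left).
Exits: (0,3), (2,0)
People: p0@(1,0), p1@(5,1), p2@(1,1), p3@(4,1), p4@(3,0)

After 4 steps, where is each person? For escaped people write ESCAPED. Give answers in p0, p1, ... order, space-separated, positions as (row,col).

Step 1: p0:(1,0)->(2,0)->EXIT | p1:(5,1)->(4,1) | p2:(1,1)->(2,1) | p3:(4,1)->(3,1) | p4:(3,0)->(2,0)->EXIT
Step 2: p0:escaped | p1:(4,1)->(3,1) | p2:(2,1)->(2,0)->EXIT | p3:(3,1)->(2,1) | p4:escaped
Step 3: p0:escaped | p1:(3,1)->(2,1) | p2:escaped | p3:(2,1)->(2,0)->EXIT | p4:escaped
Step 4: p0:escaped | p1:(2,1)->(2,0)->EXIT | p2:escaped | p3:escaped | p4:escaped

ESCAPED ESCAPED ESCAPED ESCAPED ESCAPED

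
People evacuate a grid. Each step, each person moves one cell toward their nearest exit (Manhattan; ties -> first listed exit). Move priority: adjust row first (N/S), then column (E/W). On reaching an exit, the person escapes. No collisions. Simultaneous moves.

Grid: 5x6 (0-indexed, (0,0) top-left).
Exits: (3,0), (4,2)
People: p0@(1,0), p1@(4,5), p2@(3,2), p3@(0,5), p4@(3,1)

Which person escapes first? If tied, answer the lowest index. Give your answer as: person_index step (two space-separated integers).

Step 1: p0:(1,0)->(2,0) | p1:(4,5)->(4,4) | p2:(3,2)->(4,2)->EXIT | p3:(0,5)->(1,5) | p4:(3,1)->(3,0)->EXIT
Step 2: p0:(2,0)->(3,0)->EXIT | p1:(4,4)->(4,3) | p2:escaped | p3:(1,5)->(2,5) | p4:escaped
Step 3: p0:escaped | p1:(4,3)->(4,2)->EXIT | p2:escaped | p3:(2,5)->(3,5) | p4:escaped
Step 4: p0:escaped | p1:escaped | p2:escaped | p3:(3,5)->(4,5) | p4:escaped
Step 5: p0:escaped | p1:escaped | p2:escaped | p3:(4,5)->(4,4) | p4:escaped
Step 6: p0:escaped | p1:escaped | p2:escaped | p3:(4,4)->(4,3) | p4:escaped
Step 7: p0:escaped | p1:escaped | p2:escaped | p3:(4,3)->(4,2)->EXIT | p4:escaped
Exit steps: [2, 3, 1, 7, 1]
First to escape: p2 at step 1

Answer: 2 1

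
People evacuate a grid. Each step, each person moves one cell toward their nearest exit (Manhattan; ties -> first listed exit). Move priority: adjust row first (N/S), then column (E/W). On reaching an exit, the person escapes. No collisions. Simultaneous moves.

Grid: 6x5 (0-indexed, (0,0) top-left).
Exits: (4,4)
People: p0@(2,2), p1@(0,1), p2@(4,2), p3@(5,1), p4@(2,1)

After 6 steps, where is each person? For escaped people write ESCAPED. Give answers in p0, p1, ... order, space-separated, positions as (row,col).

Step 1: p0:(2,2)->(3,2) | p1:(0,1)->(1,1) | p2:(4,2)->(4,3) | p3:(5,1)->(4,1) | p4:(2,1)->(3,1)
Step 2: p0:(3,2)->(4,2) | p1:(1,1)->(2,1) | p2:(4,3)->(4,4)->EXIT | p3:(4,1)->(4,2) | p4:(3,1)->(4,1)
Step 3: p0:(4,2)->(4,3) | p1:(2,1)->(3,1) | p2:escaped | p3:(4,2)->(4,3) | p4:(4,1)->(4,2)
Step 4: p0:(4,3)->(4,4)->EXIT | p1:(3,1)->(4,1) | p2:escaped | p3:(4,3)->(4,4)->EXIT | p4:(4,2)->(4,3)
Step 5: p0:escaped | p1:(4,1)->(4,2) | p2:escaped | p3:escaped | p4:(4,3)->(4,4)->EXIT
Step 6: p0:escaped | p1:(4,2)->(4,3) | p2:escaped | p3:escaped | p4:escaped

ESCAPED (4,3) ESCAPED ESCAPED ESCAPED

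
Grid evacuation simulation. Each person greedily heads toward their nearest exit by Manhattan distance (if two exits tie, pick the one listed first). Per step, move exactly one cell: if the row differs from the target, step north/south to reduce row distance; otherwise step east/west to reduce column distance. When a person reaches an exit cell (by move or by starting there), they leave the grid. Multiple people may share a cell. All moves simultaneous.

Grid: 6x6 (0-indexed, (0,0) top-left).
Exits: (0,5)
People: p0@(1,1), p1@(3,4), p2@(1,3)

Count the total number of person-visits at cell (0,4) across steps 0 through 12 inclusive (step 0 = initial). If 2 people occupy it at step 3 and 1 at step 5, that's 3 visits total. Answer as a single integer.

Step 0: p0@(1,1) p1@(3,4) p2@(1,3) -> at (0,4): 0 [-], cum=0
Step 1: p0@(0,1) p1@(2,4) p2@(0,3) -> at (0,4): 0 [-], cum=0
Step 2: p0@(0,2) p1@(1,4) p2@(0,4) -> at (0,4): 1 [p2], cum=1
Step 3: p0@(0,3) p1@(0,4) p2@ESC -> at (0,4): 1 [p1], cum=2
Step 4: p0@(0,4) p1@ESC p2@ESC -> at (0,4): 1 [p0], cum=3
Step 5: p0@ESC p1@ESC p2@ESC -> at (0,4): 0 [-], cum=3
Total visits = 3

Answer: 3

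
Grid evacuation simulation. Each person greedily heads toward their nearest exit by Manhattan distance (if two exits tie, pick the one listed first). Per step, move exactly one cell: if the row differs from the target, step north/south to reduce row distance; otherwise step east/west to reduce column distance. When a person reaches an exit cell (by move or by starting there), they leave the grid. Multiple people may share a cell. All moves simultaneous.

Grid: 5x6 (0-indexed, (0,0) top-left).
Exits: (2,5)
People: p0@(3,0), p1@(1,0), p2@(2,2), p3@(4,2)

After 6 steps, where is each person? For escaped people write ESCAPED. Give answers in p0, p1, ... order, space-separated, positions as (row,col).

Step 1: p0:(3,0)->(2,0) | p1:(1,0)->(2,0) | p2:(2,2)->(2,3) | p3:(4,2)->(3,2)
Step 2: p0:(2,0)->(2,1) | p1:(2,0)->(2,1) | p2:(2,3)->(2,4) | p3:(3,2)->(2,2)
Step 3: p0:(2,1)->(2,2) | p1:(2,1)->(2,2) | p2:(2,4)->(2,5)->EXIT | p3:(2,2)->(2,3)
Step 4: p0:(2,2)->(2,3) | p1:(2,2)->(2,3) | p2:escaped | p3:(2,3)->(2,4)
Step 5: p0:(2,3)->(2,4) | p1:(2,3)->(2,4) | p2:escaped | p3:(2,4)->(2,5)->EXIT
Step 6: p0:(2,4)->(2,5)->EXIT | p1:(2,4)->(2,5)->EXIT | p2:escaped | p3:escaped

ESCAPED ESCAPED ESCAPED ESCAPED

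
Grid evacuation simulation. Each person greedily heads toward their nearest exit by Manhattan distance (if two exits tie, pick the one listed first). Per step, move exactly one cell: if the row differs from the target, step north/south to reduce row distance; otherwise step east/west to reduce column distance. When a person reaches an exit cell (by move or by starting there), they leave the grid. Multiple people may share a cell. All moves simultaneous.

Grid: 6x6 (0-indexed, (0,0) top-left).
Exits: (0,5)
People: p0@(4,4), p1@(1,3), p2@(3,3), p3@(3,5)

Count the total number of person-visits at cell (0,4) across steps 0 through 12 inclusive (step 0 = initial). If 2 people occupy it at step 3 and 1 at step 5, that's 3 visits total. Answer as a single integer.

Step 0: p0@(4,4) p1@(1,3) p2@(3,3) p3@(3,5) -> at (0,4): 0 [-], cum=0
Step 1: p0@(3,4) p1@(0,3) p2@(2,3) p3@(2,5) -> at (0,4): 0 [-], cum=0
Step 2: p0@(2,4) p1@(0,4) p2@(1,3) p3@(1,5) -> at (0,4): 1 [p1], cum=1
Step 3: p0@(1,4) p1@ESC p2@(0,3) p3@ESC -> at (0,4): 0 [-], cum=1
Step 4: p0@(0,4) p1@ESC p2@(0,4) p3@ESC -> at (0,4): 2 [p0,p2], cum=3
Step 5: p0@ESC p1@ESC p2@ESC p3@ESC -> at (0,4): 0 [-], cum=3
Total visits = 3

Answer: 3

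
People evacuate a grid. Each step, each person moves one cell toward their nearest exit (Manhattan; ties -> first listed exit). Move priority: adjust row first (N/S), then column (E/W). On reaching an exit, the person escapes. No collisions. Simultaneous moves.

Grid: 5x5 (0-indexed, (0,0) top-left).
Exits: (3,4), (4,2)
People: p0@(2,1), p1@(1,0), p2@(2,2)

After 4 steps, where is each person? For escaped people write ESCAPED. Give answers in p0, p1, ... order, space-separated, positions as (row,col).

Step 1: p0:(2,1)->(3,1) | p1:(1,0)->(2,0) | p2:(2,2)->(3,2)
Step 2: p0:(3,1)->(4,1) | p1:(2,0)->(3,0) | p2:(3,2)->(4,2)->EXIT
Step 3: p0:(4,1)->(4,2)->EXIT | p1:(3,0)->(4,0) | p2:escaped
Step 4: p0:escaped | p1:(4,0)->(4,1) | p2:escaped

ESCAPED (4,1) ESCAPED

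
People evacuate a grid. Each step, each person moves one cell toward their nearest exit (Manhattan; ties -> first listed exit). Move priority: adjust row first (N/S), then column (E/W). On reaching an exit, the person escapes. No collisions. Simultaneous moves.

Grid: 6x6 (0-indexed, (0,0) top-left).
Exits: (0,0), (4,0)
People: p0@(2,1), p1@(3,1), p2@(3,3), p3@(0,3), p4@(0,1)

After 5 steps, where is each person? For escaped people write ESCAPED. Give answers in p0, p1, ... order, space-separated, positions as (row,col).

Step 1: p0:(2,1)->(1,1) | p1:(3,1)->(4,1) | p2:(3,3)->(4,3) | p3:(0,3)->(0,2) | p4:(0,1)->(0,0)->EXIT
Step 2: p0:(1,1)->(0,1) | p1:(4,1)->(4,0)->EXIT | p2:(4,3)->(4,2) | p3:(0,2)->(0,1) | p4:escaped
Step 3: p0:(0,1)->(0,0)->EXIT | p1:escaped | p2:(4,2)->(4,1) | p3:(0,1)->(0,0)->EXIT | p4:escaped
Step 4: p0:escaped | p1:escaped | p2:(4,1)->(4,0)->EXIT | p3:escaped | p4:escaped

ESCAPED ESCAPED ESCAPED ESCAPED ESCAPED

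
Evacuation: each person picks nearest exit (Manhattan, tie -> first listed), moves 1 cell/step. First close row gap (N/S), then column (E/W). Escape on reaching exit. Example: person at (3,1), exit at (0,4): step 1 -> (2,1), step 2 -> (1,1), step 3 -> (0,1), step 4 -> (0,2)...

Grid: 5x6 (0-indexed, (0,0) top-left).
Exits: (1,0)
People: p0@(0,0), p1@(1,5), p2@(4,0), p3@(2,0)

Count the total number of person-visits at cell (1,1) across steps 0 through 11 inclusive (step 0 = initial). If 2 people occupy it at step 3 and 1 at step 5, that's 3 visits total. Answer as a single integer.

Answer: 1

Derivation:
Step 0: p0@(0,0) p1@(1,5) p2@(4,0) p3@(2,0) -> at (1,1): 0 [-], cum=0
Step 1: p0@ESC p1@(1,4) p2@(3,0) p3@ESC -> at (1,1): 0 [-], cum=0
Step 2: p0@ESC p1@(1,3) p2@(2,0) p3@ESC -> at (1,1): 0 [-], cum=0
Step 3: p0@ESC p1@(1,2) p2@ESC p3@ESC -> at (1,1): 0 [-], cum=0
Step 4: p0@ESC p1@(1,1) p2@ESC p3@ESC -> at (1,1): 1 [p1], cum=1
Step 5: p0@ESC p1@ESC p2@ESC p3@ESC -> at (1,1): 0 [-], cum=1
Total visits = 1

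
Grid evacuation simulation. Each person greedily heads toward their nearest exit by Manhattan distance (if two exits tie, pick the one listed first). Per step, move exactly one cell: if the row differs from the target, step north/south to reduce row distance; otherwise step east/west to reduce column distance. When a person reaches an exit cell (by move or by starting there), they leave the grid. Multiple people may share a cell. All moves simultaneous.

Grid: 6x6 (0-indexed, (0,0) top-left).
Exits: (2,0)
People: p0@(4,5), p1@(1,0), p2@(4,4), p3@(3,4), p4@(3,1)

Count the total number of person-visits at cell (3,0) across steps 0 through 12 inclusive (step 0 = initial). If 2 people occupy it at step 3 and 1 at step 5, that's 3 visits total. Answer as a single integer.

Step 0: p0@(4,5) p1@(1,0) p2@(4,4) p3@(3,4) p4@(3,1) -> at (3,0): 0 [-], cum=0
Step 1: p0@(3,5) p1@ESC p2@(3,4) p3@(2,4) p4@(2,1) -> at (3,0): 0 [-], cum=0
Step 2: p0@(2,5) p1@ESC p2@(2,4) p3@(2,3) p4@ESC -> at (3,0): 0 [-], cum=0
Step 3: p0@(2,4) p1@ESC p2@(2,3) p3@(2,2) p4@ESC -> at (3,0): 0 [-], cum=0
Step 4: p0@(2,3) p1@ESC p2@(2,2) p3@(2,1) p4@ESC -> at (3,0): 0 [-], cum=0
Step 5: p0@(2,2) p1@ESC p2@(2,1) p3@ESC p4@ESC -> at (3,0): 0 [-], cum=0
Step 6: p0@(2,1) p1@ESC p2@ESC p3@ESC p4@ESC -> at (3,0): 0 [-], cum=0
Step 7: p0@ESC p1@ESC p2@ESC p3@ESC p4@ESC -> at (3,0): 0 [-], cum=0
Total visits = 0

Answer: 0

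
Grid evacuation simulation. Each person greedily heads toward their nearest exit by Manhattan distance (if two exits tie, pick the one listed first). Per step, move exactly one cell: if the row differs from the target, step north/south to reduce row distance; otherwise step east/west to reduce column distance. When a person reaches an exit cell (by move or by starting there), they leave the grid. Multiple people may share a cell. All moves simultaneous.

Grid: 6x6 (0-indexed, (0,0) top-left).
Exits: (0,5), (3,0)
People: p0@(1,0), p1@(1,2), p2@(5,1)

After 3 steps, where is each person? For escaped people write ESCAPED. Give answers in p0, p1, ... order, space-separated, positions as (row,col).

Step 1: p0:(1,0)->(2,0) | p1:(1,2)->(0,2) | p2:(5,1)->(4,1)
Step 2: p0:(2,0)->(3,0)->EXIT | p1:(0,2)->(0,3) | p2:(4,1)->(3,1)
Step 3: p0:escaped | p1:(0,3)->(0,4) | p2:(3,1)->(3,0)->EXIT

ESCAPED (0,4) ESCAPED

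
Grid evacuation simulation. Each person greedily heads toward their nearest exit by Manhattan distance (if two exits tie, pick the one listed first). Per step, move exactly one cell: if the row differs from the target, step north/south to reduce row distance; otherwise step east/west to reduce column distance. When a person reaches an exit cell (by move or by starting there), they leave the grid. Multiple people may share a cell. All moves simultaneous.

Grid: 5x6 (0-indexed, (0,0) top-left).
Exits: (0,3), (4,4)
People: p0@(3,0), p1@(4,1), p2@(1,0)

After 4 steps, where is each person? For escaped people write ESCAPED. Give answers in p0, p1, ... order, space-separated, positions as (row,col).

Step 1: p0:(3,0)->(4,0) | p1:(4,1)->(4,2) | p2:(1,0)->(0,0)
Step 2: p0:(4,0)->(4,1) | p1:(4,2)->(4,3) | p2:(0,0)->(0,1)
Step 3: p0:(4,1)->(4,2) | p1:(4,3)->(4,4)->EXIT | p2:(0,1)->(0,2)
Step 4: p0:(4,2)->(4,3) | p1:escaped | p2:(0,2)->(0,3)->EXIT

(4,3) ESCAPED ESCAPED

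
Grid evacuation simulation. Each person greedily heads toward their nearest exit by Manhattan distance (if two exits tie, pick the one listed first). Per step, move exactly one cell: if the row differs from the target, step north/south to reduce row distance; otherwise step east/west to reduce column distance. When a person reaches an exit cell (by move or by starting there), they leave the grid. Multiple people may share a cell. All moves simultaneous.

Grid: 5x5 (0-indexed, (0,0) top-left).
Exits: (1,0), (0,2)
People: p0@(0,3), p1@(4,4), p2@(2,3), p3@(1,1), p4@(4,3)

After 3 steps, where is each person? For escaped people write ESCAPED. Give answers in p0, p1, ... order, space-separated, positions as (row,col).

Step 1: p0:(0,3)->(0,2)->EXIT | p1:(4,4)->(3,4) | p2:(2,3)->(1,3) | p3:(1,1)->(1,0)->EXIT | p4:(4,3)->(3,3)
Step 2: p0:escaped | p1:(3,4)->(2,4) | p2:(1,3)->(0,3) | p3:escaped | p4:(3,3)->(2,3)
Step 3: p0:escaped | p1:(2,4)->(1,4) | p2:(0,3)->(0,2)->EXIT | p3:escaped | p4:(2,3)->(1,3)

ESCAPED (1,4) ESCAPED ESCAPED (1,3)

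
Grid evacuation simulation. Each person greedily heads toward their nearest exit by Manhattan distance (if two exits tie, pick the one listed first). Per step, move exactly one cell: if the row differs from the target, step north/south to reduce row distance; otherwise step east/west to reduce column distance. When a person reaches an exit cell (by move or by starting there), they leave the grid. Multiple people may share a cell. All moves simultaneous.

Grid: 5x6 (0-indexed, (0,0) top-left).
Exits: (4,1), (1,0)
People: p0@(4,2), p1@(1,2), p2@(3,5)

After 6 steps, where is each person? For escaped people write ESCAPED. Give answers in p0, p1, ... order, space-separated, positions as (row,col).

Step 1: p0:(4,2)->(4,1)->EXIT | p1:(1,2)->(1,1) | p2:(3,5)->(4,5)
Step 2: p0:escaped | p1:(1,1)->(1,0)->EXIT | p2:(4,5)->(4,4)
Step 3: p0:escaped | p1:escaped | p2:(4,4)->(4,3)
Step 4: p0:escaped | p1:escaped | p2:(4,3)->(4,2)
Step 5: p0:escaped | p1:escaped | p2:(4,2)->(4,1)->EXIT

ESCAPED ESCAPED ESCAPED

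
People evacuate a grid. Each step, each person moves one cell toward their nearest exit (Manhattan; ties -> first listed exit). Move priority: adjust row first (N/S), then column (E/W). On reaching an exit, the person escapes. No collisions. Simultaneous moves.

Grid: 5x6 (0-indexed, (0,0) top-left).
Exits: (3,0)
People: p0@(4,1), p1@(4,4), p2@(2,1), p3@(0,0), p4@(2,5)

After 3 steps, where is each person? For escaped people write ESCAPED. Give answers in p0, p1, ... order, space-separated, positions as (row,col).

Step 1: p0:(4,1)->(3,1) | p1:(4,4)->(3,4) | p2:(2,1)->(3,1) | p3:(0,0)->(1,0) | p4:(2,5)->(3,5)
Step 2: p0:(3,1)->(3,0)->EXIT | p1:(3,4)->(3,3) | p2:(3,1)->(3,0)->EXIT | p3:(1,0)->(2,0) | p4:(3,5)->(3,4)
Step 3: p0:escaped | p1:(3,3)->(3,2) | p2:escaped | p3:(2,0)->(3,0)->EXIT | p4:(3,4)->(3,3)

ESCAPED (3,2) ESCAPED ESCAPED (3,3)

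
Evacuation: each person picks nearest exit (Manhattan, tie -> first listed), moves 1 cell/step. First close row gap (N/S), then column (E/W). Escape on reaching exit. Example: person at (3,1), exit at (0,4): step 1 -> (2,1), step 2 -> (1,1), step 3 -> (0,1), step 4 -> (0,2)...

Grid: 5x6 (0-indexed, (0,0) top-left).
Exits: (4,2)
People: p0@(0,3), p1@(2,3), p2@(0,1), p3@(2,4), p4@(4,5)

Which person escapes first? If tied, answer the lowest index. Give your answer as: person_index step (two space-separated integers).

Answer: 1 3

Derivation:
Step 1: p0:(0,3)->(1,3) | p1:(2,3)->(3,3) | p2:(0,1)->(1,1) | p3:(2,4)->(3,4) | p4:(4,5)->(4,4)
Step 2: p0:(1,3)->(2,3) | p1:(3,3)->(4,3) | p2:(1,1)->(2,1) | p3:(3,4)->(4,4) | p4:(4,4)->(4,3)
Step 3: p0:(2,3)->(3,3) | p1:(4,3)->(4,2)->EXIT | p2:(2,1)->(3,1) | p3:(4,4)->(4,3) | p4:(4,3)->(4,2)->EXIT
Step 4: p0:(3,3)->(4,3) | p1:escaped | p2:(3,1)->(4,1) | p3:(4,3)->(4,2)->EXIT | p4:escaped
Step 5: p0:(4,3)->(4,2)->EXIT | p1:escaped | p2:(4,1)->(4,2)->EXIT | p3:escaped | p4:escaped
Exit steps: [5, 3, 5, 4, 3]
First to escape: p1 at step 3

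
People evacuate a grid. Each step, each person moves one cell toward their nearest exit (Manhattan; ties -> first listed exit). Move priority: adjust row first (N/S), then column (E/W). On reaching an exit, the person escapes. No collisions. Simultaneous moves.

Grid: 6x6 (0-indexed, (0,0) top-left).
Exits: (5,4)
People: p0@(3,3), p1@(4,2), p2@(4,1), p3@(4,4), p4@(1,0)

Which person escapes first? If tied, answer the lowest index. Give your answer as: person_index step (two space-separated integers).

Answer: 3 1

Derivation:
Step 1: p0:(3,3)->(4,3) | p1:(4,2)->(5,2) | p2:(4,1)->(5,1) | p3:(4,4)->(5,4)->EXIT | p4:(1,0)->(2,0)
Step 2: p0:(4,3)->(5,3) | p1:(5,2)->(5,3) | p2:(5,1)->(5,2) | p3:escaped | p4:(2,0)->(3,0)
Step 3: p0:(5,3)->(5,4)->EXIT | p1:(5,3)->(5,4)->EXIT | p2:(5,2)->(5,3) | p3:escaped | p4:(3,0)->(4,0)
Step 4: p0:escaped | p1:escaped | p2:(5,3)->(5,4)->EXIT | p3:escaped | p4:(4,0)->(5,0)
Step 5: p0:escaped | p1:escaped | p2:escaped | p3:escaped | p4:(5,0)->(5,1)
Step 6: p0:escaped | p1:escaped | p2:escaped | p3:escaped | p4:(5,1)->(5,2)
Step 7: p0:escaped | p1:escaped | p2:escaped | p3:escaped | p4:(5,2)->(5,3)
Step 8: p0:escaped | p1:escaped | p2:escaped | p3:escaped | p4:(5,3)->(5,4)->EXIT
Exit steps: [3, 3, 4, 1, 8]
First to escape: p3 at step 1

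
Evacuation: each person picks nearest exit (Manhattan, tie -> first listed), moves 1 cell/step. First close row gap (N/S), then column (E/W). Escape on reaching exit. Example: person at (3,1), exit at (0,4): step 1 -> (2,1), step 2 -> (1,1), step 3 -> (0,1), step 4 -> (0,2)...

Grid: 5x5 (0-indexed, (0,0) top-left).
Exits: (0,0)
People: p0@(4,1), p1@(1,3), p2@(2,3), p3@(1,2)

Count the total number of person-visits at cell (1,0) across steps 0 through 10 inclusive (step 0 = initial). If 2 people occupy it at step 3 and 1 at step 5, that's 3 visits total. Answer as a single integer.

Step 0: p0@(4,1) p1@(1,3) p2@(2,3) p3@(1,2) -> at (1,0): 0 [-], cum=0
Step 1: p0@(3,1) p1@(0,3) p2@(1,3) p3@(0,2) -> at (1,0): 0 [-], cum=0
Step 2: p0@(2,1) p1@(0,2) p2@(0,3) p3@(0,1) -> at (1,0): 0 [-], cum=0
Step 3: p0@(1,1) p1@(0,1) p2@(0,2) p3@ESC -> at (1,0): 0 [-], cum=0
Step 4: p0@(0,1) p1@ESC p2@(0,1) p3@ESC -> at (1,0): 0 [-], cum=0
Step 5: p0@ESC p1@ESC p2@ESC p3@ESC -> at (1,0): 0 [-], cum=0
Total visits = 0

Answer: 0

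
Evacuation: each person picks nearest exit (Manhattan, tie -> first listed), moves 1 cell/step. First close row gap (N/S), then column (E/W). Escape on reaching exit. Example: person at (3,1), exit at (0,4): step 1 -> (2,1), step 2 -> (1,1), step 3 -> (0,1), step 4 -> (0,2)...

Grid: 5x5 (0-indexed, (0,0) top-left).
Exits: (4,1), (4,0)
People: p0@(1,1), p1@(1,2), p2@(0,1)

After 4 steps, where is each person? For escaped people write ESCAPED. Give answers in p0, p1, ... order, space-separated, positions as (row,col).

Step 1: p0:(1,1)->(2,1) | p1:(1,2)->(2,2) | p2:(0,1)->(1,1)
Step 2: p0:(2,1)->(3,1) | p1:(2,2)->(3,2) | p2:(1,1)->(2,1)
Step 3: p0:(3,1)->(4,1)->EXIT | p1:(3,2)->(4,2) | p2:(2,1)->(3,1)
Step 4: p0:escaped | p1:(4,2)->(4,1)->EXIT | p2:(3,1)->(4,1)->EXIT

ESCAPED ESCAPED ESCAPED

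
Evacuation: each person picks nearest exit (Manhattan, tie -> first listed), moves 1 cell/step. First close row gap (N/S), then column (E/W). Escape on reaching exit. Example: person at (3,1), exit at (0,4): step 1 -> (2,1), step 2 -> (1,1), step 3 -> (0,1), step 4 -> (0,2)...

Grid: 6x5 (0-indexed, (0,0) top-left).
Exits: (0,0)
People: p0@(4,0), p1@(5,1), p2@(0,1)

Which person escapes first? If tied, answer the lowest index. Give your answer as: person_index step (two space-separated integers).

Answer: 2 1

Derivation:
Step 1: p0:(4,0)->(3,0) | p1:(5,1)->(4,1) | p2:(0,1)->(0,0)->EXIT
Step 2: p0:(3,0)->(2,0) | p1:(4,1)->(3,1) | p2:escaped
Step 3: p0:(2,0)->(1,0) | p1:(3,1)->(2,1) | p2:escaped
Step 4: p0:(1,0)->(0,0)->EXIT | p1:(2,1)->(1,1) | p2:escaped
Step 5: p0:escaped | p1:(1,1)->(0,1) | p2:escaped
Step 6: p0:escaped | p1:(0,1)->(0,0)->EXIT | p2:escaped
Exit steps: [4, 6, 1]
First to escape: p2 at step 1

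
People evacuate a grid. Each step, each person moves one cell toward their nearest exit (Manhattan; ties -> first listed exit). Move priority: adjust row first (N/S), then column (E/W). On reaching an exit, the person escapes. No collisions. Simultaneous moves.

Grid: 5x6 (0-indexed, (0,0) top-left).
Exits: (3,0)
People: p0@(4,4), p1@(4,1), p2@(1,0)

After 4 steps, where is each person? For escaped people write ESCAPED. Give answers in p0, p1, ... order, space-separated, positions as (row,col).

Step 1: p0:(4,4)->(3,4) | p1:(4,1)->(3,1) | p2:(1,0)->(2,0)
Step 2: p0:(3,4)->(3,3) | p1:(3,1)->(3,0)->EXIT | p2:(2,0)->(3,0)->EXIT
Step 3: p0:(3,3)->(3,2) | p1:escaped | p2:escaped
Step 4: p0:(3,2)->(3,1) | p1:escaped | p2:escaped

(3,1) ESCAPED ESCAPED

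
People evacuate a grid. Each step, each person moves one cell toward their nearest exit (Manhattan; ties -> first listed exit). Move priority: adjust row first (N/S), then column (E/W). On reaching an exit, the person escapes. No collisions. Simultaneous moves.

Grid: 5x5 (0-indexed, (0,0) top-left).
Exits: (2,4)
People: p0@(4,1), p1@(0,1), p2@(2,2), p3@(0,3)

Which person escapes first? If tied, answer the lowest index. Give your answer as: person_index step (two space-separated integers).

Step 1: p0:(4,1)->(3,1) | p1:(0,1)->(1,1) | p2:(2,2)->(2,3) | p3:(0,3)->(1,3)
Step 2: p0:(3,1)->(2,1) | p1:(1,1)->(2,1) | p2:(2,3)->(2,4)->EXIT | p3:(1,3)->(2,3)
Step 3: p0:(2,1)->(2,2) | p1:(2,1)->(2,2) | p2:escaped | p3:(2,3)->(2,4)->EXIT
Step 4: p0:(2,2)->(2,3) | p1:(2,2)->(2,3) | p2:escaped | p3:escaped
Step 5: p0:(2,3)->(2,4)->EXIT | p1:(2,3)->(2,4)->EXIT | p2:escaped | p3:escaped
Exit steps: [5, 5, 2, 3]
First to escape: p2 at step 2

Answer: 2 2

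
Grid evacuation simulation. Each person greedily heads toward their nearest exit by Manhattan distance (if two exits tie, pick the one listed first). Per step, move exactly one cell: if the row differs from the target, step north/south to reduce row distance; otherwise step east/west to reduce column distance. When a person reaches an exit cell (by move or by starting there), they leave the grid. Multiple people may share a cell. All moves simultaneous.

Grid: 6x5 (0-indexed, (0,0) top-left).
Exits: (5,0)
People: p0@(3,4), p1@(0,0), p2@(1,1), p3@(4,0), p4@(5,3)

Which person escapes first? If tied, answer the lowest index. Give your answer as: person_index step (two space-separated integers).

Step 1: p0:(3,4)->(4,4) | p1:(0,0)->(1,0) | p2:(1,1)->(2,1) | p3:(4,0)->(5,0)->EXIT | p4:(5,3)->(5,2)
Step 2: p0:(4,4)->(5,4) | p1:(1,0)->(2,0) | p2:(2,1)->(3,1) | p3:escaped | p4:(5,2)->(5,1)
Step 3: p0:(5,4)->(5,3) | p1:(2,0)->(3,0) | p2:(3,1)->(4,1) | p3:escaped | p4:(5,1)->(5,0)->EXIT
Step 4: p0:(5,3)->(5,2) | p1:(3,0)->(4,0) | p2:(4,1)->(5,1) | p3:escaped | p4:escaped
Step 5: p0:(5,2)->(5,1) | p1:(4,0)->(5,0)->EXIT | p2:(5,1)->(5,0)->EXIT | p3:escaped | p4:escaped
Step 6: p0:(5,1)->(5,0)->EXIT | p1:escaped | p2:escaped | p3:escaped | p4:escaped
Exit steps: [6, 5, 5, 1, 3]
First to escape: p3 at step 1

Answer: 3 1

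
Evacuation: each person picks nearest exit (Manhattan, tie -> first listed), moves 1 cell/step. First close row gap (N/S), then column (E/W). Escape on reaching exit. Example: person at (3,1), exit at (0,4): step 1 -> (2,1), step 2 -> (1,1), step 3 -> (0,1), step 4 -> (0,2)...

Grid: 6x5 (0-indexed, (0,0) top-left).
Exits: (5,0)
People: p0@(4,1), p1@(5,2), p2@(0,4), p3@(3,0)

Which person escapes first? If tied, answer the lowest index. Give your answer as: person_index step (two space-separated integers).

Step 1: p0:(4,1)->(5,1) | p1:(5,2)->(5,1) | p2:(0,4)->(1,4) | p3:(3,0)->(4,0)
Step 2: p0:(5,1)->(5,0)->EXIT | p1:(5,1)->(5,0)->EXIT | p2:(1,4)->(2,4) | p3:(4,0)->(5,0)->EXIT
Step 3: p0:escaped | p1:escaped | p2:(2,4)->(3,4) | p3:escaped
Step 4: p0:escaped | p1:escaped | p2:(3,4)->(4,4) | p3:escaped
Step 5: p0:escaped | p1:escaped | p2:(4,4)->(5,4) | p3:escaped
Step 6: p0:escaped | p1:escaped | p2:(5,4)->(5,3) | p3:escaped
Step 7: p0:escaped | p1:escaped | p2:(5,3)->(5,2) | p3:escaped
Step 8: p0:escaped | p1:escaped | p2:(5,2)->(5,1) | p3:escaped
Step 9: p0:escaped | p1:escaped | p2:(5,1)->(5,0)->EXIT | p3:escaped
Exit steps: [2, 2, 9, 2]
First to escape: p0 at step 2

Answer: 0 2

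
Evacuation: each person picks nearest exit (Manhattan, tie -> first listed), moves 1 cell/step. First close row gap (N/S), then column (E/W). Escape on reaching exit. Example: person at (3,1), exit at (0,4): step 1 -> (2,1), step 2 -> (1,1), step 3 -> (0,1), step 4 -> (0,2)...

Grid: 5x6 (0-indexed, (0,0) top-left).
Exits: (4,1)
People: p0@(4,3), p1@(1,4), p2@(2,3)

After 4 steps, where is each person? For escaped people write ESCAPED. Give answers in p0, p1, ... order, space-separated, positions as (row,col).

Step 1: p0:(4,3)->(4,2) | p1:(1,4)->(2,4) | p2:(2,3)->(3,3)
Step 2: p0:(4,2)->(4,1)->EXIT | p1:(2,4)->(3,4) | p2:(3,3)->(4,3)
Step 3: p0:escaped | p1:(3,4)->(4,4) | p2:(4,3)->(4,2)
Step 4: p0:escaped | p1:(4,4)->(4,3) | p2:(4,2)->(4,1)->EXIT

ESCAPED (4,3) ESCAPED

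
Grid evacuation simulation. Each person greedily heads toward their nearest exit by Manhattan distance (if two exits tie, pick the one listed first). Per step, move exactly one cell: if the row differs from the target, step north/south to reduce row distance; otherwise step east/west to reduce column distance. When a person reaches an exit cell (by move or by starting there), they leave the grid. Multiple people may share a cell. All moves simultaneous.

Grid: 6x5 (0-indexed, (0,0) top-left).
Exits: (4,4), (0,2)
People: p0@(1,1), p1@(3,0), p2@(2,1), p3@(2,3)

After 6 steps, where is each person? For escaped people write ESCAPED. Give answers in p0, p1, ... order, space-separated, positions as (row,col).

Step 1: p0:(1,1)->(0,1) | p1:(3,0)->(4,0) | p2:(2,1)->(1,1) | p3:(2,3)->(3,3)
Step 2: p0:(0,1)->(0,2)->EXIT | p1:(4,0)->(4,1) | p2:(1,1)->(0,1) | p3:(3,3)->(4,3)
Step 3: p0:escaped | p1:(4,1)->(4,2) | p2:(0,1)->(0,2)->EXIT | p3:(4,3)->(4,4)->EXIT
Step 4: p0:escaped | p1:(4,2)->(4,3) | p2:escaped | p3:escaped
Step 5: p0:escaped | p1:(4,3)->(4,4)->EXIT | p2:escaped | p3:escaped

ESCAPED ESCAPED ESCAPED ESCAPED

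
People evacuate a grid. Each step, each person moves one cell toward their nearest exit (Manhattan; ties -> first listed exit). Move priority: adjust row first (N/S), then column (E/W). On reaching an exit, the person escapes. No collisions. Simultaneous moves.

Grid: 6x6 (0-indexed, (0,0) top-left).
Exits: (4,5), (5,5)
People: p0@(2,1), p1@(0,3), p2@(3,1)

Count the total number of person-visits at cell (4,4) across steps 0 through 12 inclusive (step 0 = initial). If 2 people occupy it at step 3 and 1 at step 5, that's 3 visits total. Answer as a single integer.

Answer: 3

Derivation:
Step 0: p0@(2,1) p1@(0,3) p2@(3,1) -> at (4,4): 0 [-], cum=0
Step 1: p0@(3,1) p1@(1,3) p2@(4,1) -> at (4,4): 0 [-], cum=0
Step 2: p0@(4,1) p1@(2,3) p2@(4,2) -> at (4,4): 0 [-], cum=0
Step 3: p0@(4,2) p1@(3,3) p2@(4,3) -> at (4,4): 0 [-], cum=0
Step 4: p0@(4,3) p1@(4,3) p2@(4,4) -> at (4,4): 1 [p2], cum=1
Step 5: p0@(4,4) p1@(4,4) p2@ESC -> at (4,4): 2 [p0,p1], cum=3
Step 6: p0@ESC p1@ESC p2@ESC -> at (4,4): 0 [-], cum=3
Total visits = 3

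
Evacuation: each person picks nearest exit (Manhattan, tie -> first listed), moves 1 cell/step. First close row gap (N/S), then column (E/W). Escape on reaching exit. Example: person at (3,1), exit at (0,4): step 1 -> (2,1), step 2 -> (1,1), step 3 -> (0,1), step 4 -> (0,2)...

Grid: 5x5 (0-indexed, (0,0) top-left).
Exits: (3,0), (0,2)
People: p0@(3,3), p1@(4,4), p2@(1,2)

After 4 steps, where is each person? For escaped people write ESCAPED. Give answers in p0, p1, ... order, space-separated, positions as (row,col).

Step 1: p0:(3,3)->(3,2) | p1:(4,4)->(3,4) | p2:(1,2)->(0,2)->EXIT
Step 2: p0:(3,2)->(3,1) | p1:(3,4)->(3,3) | p2:escaped
Step 3: p0:(3,1)->(3,0)->EXIT | p1:(3,3)->(3,2) | p2:escaped
Step 4: p0:escaped | p1:(3,2)->(3,1) | p2:escaped

ESCAPED (3,1) ESCAPED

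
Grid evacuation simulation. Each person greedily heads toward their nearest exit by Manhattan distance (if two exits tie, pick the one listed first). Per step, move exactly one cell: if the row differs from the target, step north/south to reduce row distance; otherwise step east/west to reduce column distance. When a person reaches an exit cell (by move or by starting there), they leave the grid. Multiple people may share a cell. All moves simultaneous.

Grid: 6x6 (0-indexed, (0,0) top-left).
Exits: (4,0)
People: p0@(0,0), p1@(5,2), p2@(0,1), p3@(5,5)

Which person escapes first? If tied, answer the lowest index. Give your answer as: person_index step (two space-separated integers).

Step 1: p0:(0,0)->(1,0) | p1:(5,2)->(4,2) | p2:(0,1)->(1,1) | p3:(5,5)->(4,5)
Step 2: p0:(1,0)->(2,0) | p1:(4,2)->(4,1) | p2:(1,1)->(2,1) | p3:(4,5)->(4,4)
Step 3: p0:(2,0)->(3,0) | p1:(4,1)->(4,0)->EXIT | p2:(2,1)->(3,1) | p3:(4,4)->(4,3)
Step 4: p0:(3,0)->(4,0)->EXIT | p1:escaped | p2:(3,1)->(4,1) | p3:(4,3)->(4,2)
Step 5: p0:escaped | p1:escaped | p2:(4,1)->(4,0)->EXIT | p3:(4,2)->(4,1)
Step 6: p0:escaped | p1:escaped | p2:escaped | p3:(4,1)->(4,0)->EXIT
Exit steps: [4, 3, 5, 6]
First to escape: p1 at step 3

Answer: 1 3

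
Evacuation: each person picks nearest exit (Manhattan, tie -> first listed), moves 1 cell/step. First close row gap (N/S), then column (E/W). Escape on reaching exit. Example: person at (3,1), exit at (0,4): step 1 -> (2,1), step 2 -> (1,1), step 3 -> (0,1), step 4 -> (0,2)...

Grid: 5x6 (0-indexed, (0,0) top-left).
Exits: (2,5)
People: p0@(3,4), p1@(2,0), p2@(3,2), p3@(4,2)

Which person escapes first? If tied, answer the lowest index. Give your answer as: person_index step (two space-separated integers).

Step 1: p0:(3,4)->(2,4) | p1:(2,0)->(2,1) | p2:(3,2)->(2,2) | p3:(4,2)->(3,2)
Step 2: p0:(2,4)->(2,5)->EXIT | p1:(2,1)->(2,2) | p2:(2,2)->(2,3) | p3:(3,2)->(2,2)
Step 3: p0:escaped | p1:(2,2)->(2,3) | p2:(2,3)->(2,4) | p3:(2,2)->(2,3)
Step 4: p0:escaped | p1:(2,3)->(2,4) | p2:(2,4)->(2,5)->EXIT | p3:(2,3)->(2,4)
Step 5: p0:escaped | p1:(2,4)->(2,5)->EXIT | p2:escaped | p3:(2,4)->(2,5)->EXIT
Exit steps: [2, 5, 4, 5]
First to escape: p0 at step 2

Answer: 0 2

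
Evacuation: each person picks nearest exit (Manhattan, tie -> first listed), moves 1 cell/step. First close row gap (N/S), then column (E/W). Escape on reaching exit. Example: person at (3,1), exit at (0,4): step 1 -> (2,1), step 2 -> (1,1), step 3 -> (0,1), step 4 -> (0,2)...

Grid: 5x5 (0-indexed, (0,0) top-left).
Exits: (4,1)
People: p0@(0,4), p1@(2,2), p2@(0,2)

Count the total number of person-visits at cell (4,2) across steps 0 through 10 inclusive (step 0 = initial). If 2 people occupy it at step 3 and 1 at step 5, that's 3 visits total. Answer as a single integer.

Step 0: p0@(0,4) p1@(2,2) p2@(0,2) -> at (4,2): 0 [-], cum=0
Step 1: p0@(1,4) p1@(3,2) p2@(1,2) -> at (4,2): 0 [-], cum=0
Step 2: p0@(2,4) p1@(4,2) p2@(2,2) -> at (4,2): 1 [p1], cum=1
Step 3: p0@(3,4) p1@ESC p2@(3,2) -> at (4,2): 0 [-], cum=1
Step 4: p0@(4,4) p1@ESC p2@(4,2) -> at (4,2): 1 [p2], cum=2
Step 5: p0@(4,3) p1@ESC p2@ESC -> at (4,2): 0 [-], cum=2
Step 6: p0@(4,2) p1@ESC p2@ESC -> at (4,2): 1 [p0], cum=3
Step 7: p0@ESC p1@ESC p2@ESC -> at (4,2): 0 [-], cum=3
Total visits = 3

Answer: 3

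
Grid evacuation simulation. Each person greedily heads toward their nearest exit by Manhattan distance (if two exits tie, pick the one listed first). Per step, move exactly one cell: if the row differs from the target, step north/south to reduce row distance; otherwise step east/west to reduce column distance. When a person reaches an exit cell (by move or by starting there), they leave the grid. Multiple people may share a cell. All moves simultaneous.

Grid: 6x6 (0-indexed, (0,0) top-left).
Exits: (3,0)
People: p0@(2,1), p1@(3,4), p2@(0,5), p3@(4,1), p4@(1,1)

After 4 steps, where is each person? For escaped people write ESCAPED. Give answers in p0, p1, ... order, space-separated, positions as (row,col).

Step 1: p0:(2,1)->(3,1) | p1:(3,4)->(3,3) | p2:(0,5)->(1,5) | p3:(4,1)->(3,1) | p4:(1,1)->(2,1)
Step 2: p0:(3,1)->(3,0)->EXIT | p1:(3,3)->(3,2) | p2:(1,5)->(2,5) | p3:(3,1)->(3,0)->EXIT | p4:(2,1)->(3,1)
Step 3: p0:escaped | p1:(3,2)->(3,1) | p2:(2,5)->(3,5) | p3:escaped | p4:(3,1)->(3,0)->EXIT
Step 4: p0:escaped | p1:(3,1)->(3,0)->EXIT | p2:(3,5)->(3,4) | p3:escaped | p4:escaped

ESCAPED ESCAPED (3,4) ESCAPED ESCAPED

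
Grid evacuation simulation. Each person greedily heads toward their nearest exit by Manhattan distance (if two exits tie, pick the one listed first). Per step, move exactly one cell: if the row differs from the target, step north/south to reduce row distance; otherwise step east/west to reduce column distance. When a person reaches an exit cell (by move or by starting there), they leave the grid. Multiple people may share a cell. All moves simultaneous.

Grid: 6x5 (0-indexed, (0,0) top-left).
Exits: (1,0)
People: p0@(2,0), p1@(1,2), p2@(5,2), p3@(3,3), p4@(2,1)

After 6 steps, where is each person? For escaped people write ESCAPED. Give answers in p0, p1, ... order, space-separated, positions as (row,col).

Step 1: p0:(2,0)->(1,0)->EXIT | p1:(1,2)->(1,1) | p2:(5,2)->(4,2) | p3:(3,3)->(2,3) | p4:(2,1)->(1,1)
Step 2: p0:escaped | p1:(1,1)->(1,0)->EXIT | p2:(4,2)->(3,2) | p3:(2,3)->(1,3) | p4:(1,1)->(1,0)->EXIT
Step 3: p0:escaped | p1:escaped | p2:(3,2)->(2,2) | p3:(1,3)->(1,2) | p4:escaped
Step 4: p0:escaped | p1:escaped | p2:(2,2)->(1,2) | p3:(1,2)->(1,1) | p4:escaped
Step 5: p0:escaped | p1:escaped | p2:(1,2)->(1,1) | p3:(1,1)->(1,0)->EXIT | p4:escaped
Step 6: p0:escaped | p1:escaped | p2:(1,1)->(1,0)->EXIT | p3:escaped | p4:escaped

ESCAPED ESCAPED ESCAPED ESCAPED ESCAPED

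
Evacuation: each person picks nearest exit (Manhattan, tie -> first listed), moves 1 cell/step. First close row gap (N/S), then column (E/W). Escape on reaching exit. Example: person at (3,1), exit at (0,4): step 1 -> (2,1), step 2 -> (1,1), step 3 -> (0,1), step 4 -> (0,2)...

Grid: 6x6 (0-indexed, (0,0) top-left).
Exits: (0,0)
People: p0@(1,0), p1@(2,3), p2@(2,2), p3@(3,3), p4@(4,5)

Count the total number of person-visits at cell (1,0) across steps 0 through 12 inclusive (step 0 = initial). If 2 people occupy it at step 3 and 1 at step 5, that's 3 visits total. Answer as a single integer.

Answer: 1

Derivation:
Step 0: p0@(1,0) p1@(2,3) p2@(2,2) p3@(3,3) p4@(4,5) -> at (1,0): 1 [p0], cum=1
Step 1: p0@ESC p1@(1,3) p2@(1,2) p3@(2,3) p4@(3,5) -> at (1,0): 0 [-], cum=1
Step 2: p0@ESC p1@(0,3) p2@(0,2) p3@(1,3) p4@(2,5) -> at (1,0): 0 [-], cum=1
Step 3: p0@ESC p1@(0,2) p2@(0,1) p3@(0,3) p4@(1,5) -> at (1,0): 0 [-], cum=1
Step 4: p0@ESC p1@(0,1) p2@ESC p3@(0,2) p4@(0,5) -> at (1,0): 0 [-], cum=1
Step 5: p0@ESC p1@ESC p2@ESC p3@(0,1) p4@(0,4) -> at (1,0): 0 [-], cum=1
Step 6: p0@ESC p1@ESC p2@ESC p3@ESC p4@(0,3) -> at (1,0): 0 [-], cum=1
Step 7: p0@ESC p1@ESC p2@ESC p3@ESC p4@(0,2) -> at (1,0): 0 [-], cum=1
Step 8: p0@ESC p1@ESC p2@ESC p3@ESC p4@(0,1) -> at (1,0): 0 [-], cum=1
Step 9: p0@ESC p1@ESC p2@ESC p3@ESC p4@ESC -> at (1,0): 0 [-], cum=1
Total visits = 1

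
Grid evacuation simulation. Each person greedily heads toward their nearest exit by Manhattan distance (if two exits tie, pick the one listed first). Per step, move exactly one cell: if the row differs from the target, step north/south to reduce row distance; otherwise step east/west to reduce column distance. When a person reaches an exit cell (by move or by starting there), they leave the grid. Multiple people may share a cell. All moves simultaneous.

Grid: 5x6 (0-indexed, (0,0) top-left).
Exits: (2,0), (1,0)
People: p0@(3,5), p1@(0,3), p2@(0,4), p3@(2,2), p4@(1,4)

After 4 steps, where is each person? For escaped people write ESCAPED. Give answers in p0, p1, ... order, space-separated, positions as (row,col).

Step 1: p0:(3,5)->(2,5) | p1:(0,3)->(1,3) | p2:(0,4)->(1,4) | p3:(2,2)->(2,1) | p4:(1,4)->(1,3)
Step 2: p0:(2,5)->(2,4) | p1:(1,3)->(1,2) | p2:(1,4)->(1,3) | p3:(2,1)->(2,0)->EXIT | p4:(1,3)->(1,2)
Step 3: p0:(2,4)->(2,3) | p1:(1,2)->(1,1) | p2:(1,3)->(1,2) | p3:escaped | p4:(1,2)->(1,1)
Step 4: p0:(2,3)->(2,2) | p1:(1,1)->(1,0)->EXIT | p2:(1,2)->(1,1) | p3:escaped | p4:(1,1)->(1,0)->EXIT

(2,2) ESCAPED (1,1) ESCAPED ESCAPED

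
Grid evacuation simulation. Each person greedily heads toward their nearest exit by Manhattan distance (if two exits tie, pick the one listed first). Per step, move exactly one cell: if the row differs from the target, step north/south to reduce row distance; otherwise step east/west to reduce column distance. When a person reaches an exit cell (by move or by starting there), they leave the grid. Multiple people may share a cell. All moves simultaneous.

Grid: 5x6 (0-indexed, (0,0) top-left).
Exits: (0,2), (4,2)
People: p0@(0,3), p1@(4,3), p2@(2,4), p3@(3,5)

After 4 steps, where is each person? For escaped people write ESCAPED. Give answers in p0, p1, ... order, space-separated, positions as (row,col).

Step 1: p0:(0,3)->(0,2)->EXIT | p1:(4,3)->(4,2)->EXIT | p2:(2,4)->(1,4) | p3:(3,5)->(4,5)
Step 2: p0:escaped | p1:escaped | p2:(1,4)->(0,4) | p3:(4,5)->(4,4)
Step 3: p0:escaped | p1:escaped | p2:(0,4)->(0,3) | p3:(4,4)->(4,3)
Step 4: p0:escaped | p1:escaped | p2:(0,3)->(0,2)->EXIT | p3:(4,3)->(4,2)->EXIT

ESCAPED ESCAPED ESCAPED ESCAPED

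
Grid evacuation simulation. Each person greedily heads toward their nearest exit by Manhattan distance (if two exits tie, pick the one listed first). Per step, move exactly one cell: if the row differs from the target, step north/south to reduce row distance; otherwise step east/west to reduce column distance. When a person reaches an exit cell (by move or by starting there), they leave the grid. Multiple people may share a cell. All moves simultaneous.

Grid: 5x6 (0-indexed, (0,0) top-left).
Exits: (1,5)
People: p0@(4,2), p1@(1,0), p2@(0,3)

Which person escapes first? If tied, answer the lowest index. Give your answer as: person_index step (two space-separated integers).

Answer: 2 3

Derivation:
Step 1: p0:(4,2)->(3,2) | p1:(1,0)->(1,1) | p2:(0,3)->(1,3)
Step 2: p0:(3,2)->(2,2) | p1:(1,1)->(1,2) | p2:(1,3)->(1,4)
Step 3: p0:(2,2)->(1,2) | p1:(1,2)->(1,3) | p2:(1,4)->(1,5)->EXIT
Step 4: p0:(1,2)->(1,3) | p1:(1,3)->(1,4) | p2:escaped
Step 5: p0:(1,3)->(1,4) | p1:(1,4)->(1,5)->EXIT | p2:escaped
Step 6: p0:(1,4)->(1,5)->EXIT | p1:escaped | p2:escaped
Exit steps: [6, 5, 3]
First to escape: p2 at step 3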